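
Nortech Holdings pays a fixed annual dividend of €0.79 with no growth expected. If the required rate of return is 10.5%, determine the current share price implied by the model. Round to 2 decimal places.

€7.52

Zero-growth DDM (perpetuity): P₀ = D/r = 0.79 / 0.105 = 7.5238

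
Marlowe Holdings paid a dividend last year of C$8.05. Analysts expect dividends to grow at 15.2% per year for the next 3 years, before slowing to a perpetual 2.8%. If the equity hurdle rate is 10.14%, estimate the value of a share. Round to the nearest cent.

Two-stage DDM. Project D₁…D_3 at 0.152, terminal growth 0.028, discount at r = 0.1014.
D_1 = 9.2736
D_2 = 10.6832
D_3 = 12.3070
Terminal value at t=3: TV = D_4/(r−g) = 12.6516/(0.1014−0.028) = 172.3655
P₀ = 9.2736/(1+0.1014)^1 + 10.6832/(1+0.1014)^2 + 12.3070/(1+0.1014)^3 + 172.3655/(1+0.1014)^3 = 155.4453

C$155.45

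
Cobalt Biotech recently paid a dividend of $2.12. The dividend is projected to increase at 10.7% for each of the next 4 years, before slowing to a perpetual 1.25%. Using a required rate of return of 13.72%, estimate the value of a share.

$23.39

Two-stage DDM. Project D₁…D_4 at 0.107, terminal growth 0.0125, discount at r = 0.1372.
D_1 = 2.3468
D_2 = 2.5980
D_3 = 2.8759
D_4 = 3.1837
Terminal value at t=4: TV = D_5/(r−g) = 3.2235/(0.1372−0.0125) = 25.8497
P₀ = 2.3468/(1+0.1372)^1 + 2.5980/(1+0.1372)^2 + 2.8759/(1+0.1372)^3 + 3.1837/(1+0.1372)^4 + 25.8497/(1+0.1372)^4 = 23.3881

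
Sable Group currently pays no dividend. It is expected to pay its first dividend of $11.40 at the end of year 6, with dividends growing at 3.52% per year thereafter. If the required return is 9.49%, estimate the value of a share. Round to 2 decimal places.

$121.36

Deferred-dividend DDM. At t=5 the remaining stream is a growing perpetuity with first payment D_6 = 11.40.
V_5 = D_6/(r−g) = 11.40/(0.0949−0.0352) = 190.9548
P₀ = V_5/(1+r)^5 = 190.9548/(1+0.0949)^5 = 121.3552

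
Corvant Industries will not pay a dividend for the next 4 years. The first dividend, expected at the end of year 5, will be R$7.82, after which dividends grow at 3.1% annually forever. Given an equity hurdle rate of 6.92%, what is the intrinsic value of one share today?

Deferred-dividend DDM. At t=4 the remaining stream is a growing perpetuity with first payment D_5 = 7.82.
V_4 = D_5/(r−g) = 7.82/(0.0692−0.031) = 204.7120
P₀ = V_4/(1+r)^4 = 204.7120/(1+0.0692)^4 = 156.6418

R$156.64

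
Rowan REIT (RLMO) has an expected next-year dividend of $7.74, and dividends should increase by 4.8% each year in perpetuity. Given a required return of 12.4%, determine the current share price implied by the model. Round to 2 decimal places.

Gordon growth model: P₀ = D₁/(r − g), with D₁ = 7.74 given directly.
P₀ = 7.7400 / (0.124 − 0.048) = 7.7400 / 0.076 = 101.8421

$101.84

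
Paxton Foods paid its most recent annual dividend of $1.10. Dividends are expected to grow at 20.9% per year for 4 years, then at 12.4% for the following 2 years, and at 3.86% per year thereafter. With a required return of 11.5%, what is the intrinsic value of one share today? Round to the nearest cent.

Three-stage DDM. Project D₁…D_6; terminal Gordon value at t=6 with g = 0.0386; discount at r = 0.115.
D_1 = 1.3299
D_2 = 1.6078
D_3 = 1.9439
D_4 = 2.3502
D_5 = 2.6416
D_6 = 2.9691
TV_6 = 3.0837/(0.115−0.0386) = 40.3632
P₀ = Σ Dₜ/(1+r)ᵗ + TV_6/(1+r)^6 = 29.4925

$29.49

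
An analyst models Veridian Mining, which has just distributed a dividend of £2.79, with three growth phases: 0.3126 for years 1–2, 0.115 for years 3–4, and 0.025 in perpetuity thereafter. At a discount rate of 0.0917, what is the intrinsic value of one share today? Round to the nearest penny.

£80.37

Three-stage DDM. Project D₁…D_4; terminal Gordon value at t=4 with g = 0.025; discount at r = 0.0917.
D_1 = 3.6622
D_2 = 4.8069
D_3 = 5.3597
D_4 = 5.9761
TV_4 = 6.1255/(0.0917−0.025) = 91.8368
P₀ = Σ Dₜ/(1+r)ᵗ + TV_4/(1+r)^4 = 80.3698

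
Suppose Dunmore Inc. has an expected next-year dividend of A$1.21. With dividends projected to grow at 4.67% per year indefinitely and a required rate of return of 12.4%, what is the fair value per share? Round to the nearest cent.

Gordon growth model: P₀ = D₁/(r − g), with D₁ = 1.21 given directly.
P₀ = 1.2100 / (0.124 − 0.0467) = 1.2100 / 0.0773 = 15.6533

A$15.65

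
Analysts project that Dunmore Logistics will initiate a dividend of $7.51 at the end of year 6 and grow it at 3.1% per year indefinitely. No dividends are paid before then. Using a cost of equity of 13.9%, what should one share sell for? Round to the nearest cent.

$36.27

Deferred-dividend DDM. At t=5 the remaining stream is a growing perpetuity with first payment D_6 = 7.51.
V_5 = D_6/(r−g) = 7.51/(0.139−0.031) = 69.5370
P₀ = V_5/(1+r)^5 = 69.5370/(1+0.139)^5 = 36.2742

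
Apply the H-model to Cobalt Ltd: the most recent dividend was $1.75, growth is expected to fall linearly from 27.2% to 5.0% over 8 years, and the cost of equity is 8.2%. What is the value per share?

H-model: P₀ = D₀[(1+g_L) + H(g_S−g_L)]/(r−g_L), with H = 8/2 = 4.
P₀ = 1.75 × [(1+0.05) + 4×(0.272−0.05)] / (0.082−0.05)
   = 1.75 × 1.9380 / 0.032 = 105.9844

$105.98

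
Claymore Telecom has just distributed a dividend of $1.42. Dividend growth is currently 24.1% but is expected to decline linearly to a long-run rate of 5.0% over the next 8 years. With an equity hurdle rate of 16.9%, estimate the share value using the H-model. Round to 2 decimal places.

$21.65

H-model: P₀ = D₀[(1+g_L) + H(g_S−g_L)]/(r−g_L), with H = 8/2 = 4.
P₀ = 1.42 × [(1+0.05) + 4×(0.241−0.05)] / (0.169−0.05)
   = 1.42 × 1.8140 / 0.119 = 21.6461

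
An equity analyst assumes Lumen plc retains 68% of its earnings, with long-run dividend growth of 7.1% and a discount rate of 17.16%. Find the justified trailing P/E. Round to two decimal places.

Payout ratio b = 1 − 0.68 = 0.32.
Justified trailing P/E = b(1+g)/(r−g) = 0.32×(1+0.071)/(0.1716−0.071) = 3.4068

3.41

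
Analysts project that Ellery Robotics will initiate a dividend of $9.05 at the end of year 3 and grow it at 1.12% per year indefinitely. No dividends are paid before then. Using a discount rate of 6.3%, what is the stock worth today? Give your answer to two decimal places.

$154.62

Deferred-dividend DDM. At t=2 the remaining stream is a growing perpetuity with first payment D_3 = 9.05.
V_2 = D_3/(r−g) = 9.05/(0.063−0.0112) = 174.7104
P₀ = V_2/(1+r)^2 = 174.7104/(1+0.063)^2 = 154.6152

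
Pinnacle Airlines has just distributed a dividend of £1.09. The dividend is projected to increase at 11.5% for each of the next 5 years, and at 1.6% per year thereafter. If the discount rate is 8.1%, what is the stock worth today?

£25.88

Two-stage DDM. Project D₁…D_5 at 0.115, terminal growth 0.016, discount at r = 0.081.
D_1 = 1.2154
D_2 = 1.3551
D_3 = 1.5110
D_4 = 1.6847
D_5 = 1.8785
Terminal value at t=5: TV = D_6/(r−g) = 1.9085/(0.081−0.016) = 29.3617
P₀ = 1.2154/(1+0.081)^1 + 1.3551/(1+0.081)^2 + 1.5110/(1+0.081)^3 + 1.6847/(1+0.081)^4 + 1.8785/(1+0.081)^5 + 29.3617/(1+0.081)^5 = 25.8771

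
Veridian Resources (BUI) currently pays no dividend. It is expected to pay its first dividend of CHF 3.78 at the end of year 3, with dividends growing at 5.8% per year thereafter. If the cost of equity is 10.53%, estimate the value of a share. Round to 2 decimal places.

CHF 65.41

Deferred-dividend DDM. At t=2 the remaining stream is a growing perpetuity with first payment D_3 = 3.78.
V_2 = D_3/(r−g) = 3.78/(0.1053−0.058) = 79.9154
P₀ = V_2/(1+r)^2 = 79.9154/(1+0.1053)^2 = 65.4139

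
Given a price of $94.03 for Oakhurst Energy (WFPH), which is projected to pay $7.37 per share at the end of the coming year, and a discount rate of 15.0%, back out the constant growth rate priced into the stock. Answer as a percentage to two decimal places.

From P₀ = D₁/(r − g), the implied growth is g = r − D₁/P₀.
g = 0.15 − 7.37/94.03 = 0.15 − 0.07838 = 0.07162

7.16%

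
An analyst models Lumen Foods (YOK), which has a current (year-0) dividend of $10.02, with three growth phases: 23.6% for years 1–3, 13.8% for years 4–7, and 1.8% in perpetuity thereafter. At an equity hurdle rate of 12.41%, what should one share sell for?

Three-stage DDM. Project D₁…D_7; terminal Gordon value at t=7 with g = 0.018; discount at r = 0.1241.
D_1 = 12.3847
D_2 = 15.3075
D_3 = 18.9201
D_4 = 21.5311
D_5 = 24.5023
D_6 = 27.8837
D_7 = 31.7316
TV_7 = 32.3028/(0.1241−0.018) = 304.4560
P₀ = Σ Dₜ/(1+r)ᵗ + TV_7/(1+r)^7 = 225.6423

$225.64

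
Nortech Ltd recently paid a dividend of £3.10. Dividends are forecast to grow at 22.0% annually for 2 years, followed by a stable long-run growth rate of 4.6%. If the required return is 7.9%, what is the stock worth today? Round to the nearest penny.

Two-stage DDM. Project D₁…D_2 at 0.22, terminal growth 0.046, discount at r = 0.079.
D_1 = 3.7820
D_2 = 4.6140
Terminal value at t=2: TV = D_3/(r−g) = 4.8263/(0.079−0.046) = 146.2511
P₀ = 3.7820/(1+0.079)^1 + 4.6140/(1+0.079)^2 + 146.2511/(1+0.079)^2 = 133.0875

£133.09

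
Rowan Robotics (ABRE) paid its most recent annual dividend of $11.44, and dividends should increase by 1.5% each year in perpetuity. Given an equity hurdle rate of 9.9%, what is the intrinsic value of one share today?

$138.23

Gordon growth model: P₀ = D₁/(r − g). D₁ = 11.44 × (1 + 0.015) = 11.6116.
P₀ = 11.6116 / (0.099 − 0.015) = 11.6116 / 0.084 = 138.2333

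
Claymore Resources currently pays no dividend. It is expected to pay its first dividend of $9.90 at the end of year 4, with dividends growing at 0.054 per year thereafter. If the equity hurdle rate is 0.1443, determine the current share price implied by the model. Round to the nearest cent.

$73.17

Deferred-dividend DDM. At t=3 the remaining stream is a growing perpetuity with first payment D_4 = 9.90.
V_3 = D_4/(r−g) = 9.90/(0.1443−0.054) = 109.6346
P₀ = V_3/(1+r)^3 = 109.6346/(1+0.1443)^3 = 73.1691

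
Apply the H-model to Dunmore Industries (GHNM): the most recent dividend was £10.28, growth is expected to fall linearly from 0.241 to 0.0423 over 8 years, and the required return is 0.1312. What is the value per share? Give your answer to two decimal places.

H-model: P₀ = D₀[(1+g_L) + H(g_S−g_L)]/(r−g_L), with H = 8/2 = 4.
P₀ = 10.28 × [(1+0.0423) + 4×(0.241−0.0423)] / (0.1312−0.0423)
   = 10.28 × 1.8371 / 0.0889 = 212.4341

£212.43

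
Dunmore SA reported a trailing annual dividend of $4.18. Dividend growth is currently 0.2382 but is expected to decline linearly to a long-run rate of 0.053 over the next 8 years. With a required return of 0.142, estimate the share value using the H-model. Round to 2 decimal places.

$84.25

H-model: P₀ = D₀[(1+g_L) + H(g_S−g_L)]/(r−g_L), with H = 8/2 = 4.
P₀ = 4.18 × [(1+0.053) + 4×(0.2382−0.053)] / (0.142−0.053)
   = 4.18 × 1.7938 / 0.089 = 84.2481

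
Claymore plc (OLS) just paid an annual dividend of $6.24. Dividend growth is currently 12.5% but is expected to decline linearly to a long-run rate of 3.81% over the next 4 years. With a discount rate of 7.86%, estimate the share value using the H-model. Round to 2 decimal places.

H-model: P₀ = D₀[(1+g_L) + H(g_S−g_L)]/(r−g_L), with H = 4/2 = 2.
P₀ = 6.24 × [(1+0.0381) + 2×(0.125−0.0381)] / (0.0786−0.0381)
   = 6.24 × 1.2119 / 0.0405 = 186.7224

$186.72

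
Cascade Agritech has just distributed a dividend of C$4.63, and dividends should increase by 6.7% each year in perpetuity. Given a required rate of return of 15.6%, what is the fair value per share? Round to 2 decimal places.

Gordon growth model: P₀ = D₁/(r − g). D₁ = 4.63 × (1 + 0.067) = 4.9402.
P₀ = 4.9402 / (0.156 − 0.067) = 4.9402 / 0.089 = 55.5080

C$55.51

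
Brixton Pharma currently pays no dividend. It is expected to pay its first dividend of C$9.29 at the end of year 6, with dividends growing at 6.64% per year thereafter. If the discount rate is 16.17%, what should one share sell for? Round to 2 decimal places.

C$46.07

Deferred-dividend DDM. At t=5 the remaining stream is a growing perpetuity with first payment D_6 = 9.29.
V_5 = D_6/(r−g) = 9.29/(0.1617−0.0664) = 97.4816
P₀ = V_5/(1+r)^5 = 97.4816/(1+0.1617)^5 = 46.0737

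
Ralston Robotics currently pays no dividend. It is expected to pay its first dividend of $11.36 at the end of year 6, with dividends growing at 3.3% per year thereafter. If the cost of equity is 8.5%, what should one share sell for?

$145.29

Deferred-dividend DDM. At t=5 the remaining stream is a growing perpetuity with first payment D_6 = 11.36.
V_5 = D_6/(r−g) = 11.36/(0.085−0.033) = 218.4615
P₀ = V_5/(1+r)^5 = 218.4615/(1+0.085)^5 = 145.2868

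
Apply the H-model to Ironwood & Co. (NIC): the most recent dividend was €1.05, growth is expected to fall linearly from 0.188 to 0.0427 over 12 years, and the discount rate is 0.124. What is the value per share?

H-model: P₀ = D₀[(1+g_L) + H(g_S−g_L)]/(r−g_L), with H = 12/2 = 6.
P₀ = 1.05 × [(1+0.0427) + 6×(0.188−0.0427)] / (0.124−0.0427)
   = 1.05 × 1.9145 / 0.0813 = 24.7260

€24.73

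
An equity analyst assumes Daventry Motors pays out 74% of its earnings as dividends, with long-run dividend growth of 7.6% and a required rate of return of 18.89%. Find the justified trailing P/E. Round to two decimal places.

7.05

Justified trailing P/E = b(1+g)/(r−g) = 0.74×(1+0.076)/(0.1889−0.076) = 7.0526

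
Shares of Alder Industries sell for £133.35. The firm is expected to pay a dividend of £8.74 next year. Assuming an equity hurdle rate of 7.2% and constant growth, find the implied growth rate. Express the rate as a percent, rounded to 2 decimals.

From P₀ = D₁/(r − g), the implied growth is g = r − D₁/P₀.
g = 0.072 − 8.74/133.35 = 0.072 − 0.06554 = 0.00646

0.65%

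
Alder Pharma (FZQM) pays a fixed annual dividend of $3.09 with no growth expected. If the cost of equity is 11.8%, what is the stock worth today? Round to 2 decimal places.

$26.19

Zero-growth DDM (perpetuity): P₀ = D/r = 3.09 / 0.118 = 26.1864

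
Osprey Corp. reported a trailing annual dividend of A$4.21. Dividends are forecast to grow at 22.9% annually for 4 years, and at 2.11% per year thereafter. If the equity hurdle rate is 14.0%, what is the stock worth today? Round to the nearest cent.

A$69.23

Two-stage DDM. Project D₁…D_4 at 0.229, terminal growth 0.0211, discount at r = 0.14.
D_1 = 5.1741
D_2 = 6.3590
D_3 = 7.8152
D_4 = 9.6048
Terminal value at t=4: TV = D_5/(r−g) = 9.8075/(0.14−0.0211) = 82.4852
P₀ = 5.1741/(1+0.14)^1 + 6.3590/(1+0.14)^2 + 7.8152/(1+0.14)^3 + 9.6048/(1+0.14)^4 + 82.4852/(1+0.14)^4 = 69.2314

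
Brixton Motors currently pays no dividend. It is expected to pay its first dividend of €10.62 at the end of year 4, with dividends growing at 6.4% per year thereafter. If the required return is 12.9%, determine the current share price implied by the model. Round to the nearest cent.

€113.53

Deferred-dividend DDM. At t=3 the remaining stream is a growing perpetuity with first payment D_4 = 10.62.
V_3 = D_4/(r−g) = 10.62/(0.129−0.064) = 163.3846
P₀ = V_3/(1+r)^3 = 163.3846/(1+0.129)^3 = 113.5349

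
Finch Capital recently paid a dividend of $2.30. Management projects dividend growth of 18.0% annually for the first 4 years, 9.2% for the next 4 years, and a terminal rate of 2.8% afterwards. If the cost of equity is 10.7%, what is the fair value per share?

Three-stage DDM. Project D₁…D_8; terminal Gordon value at t=8 with g = 0.028; discount at r = 0.107.
D_1 = 2.7140
D_2 = 3.2025
D_3 = 3.7790
D_4 = 4.4592
D_5 = 4.8694
D_6 = 5.3174
D_7 = 5.8066
D_8 = 6.3408
TV_8 = 6.5184/(0.107−0.028) = 82.5111
P₀ = Σ Dₜ/(1+r)ᵗ + TV_8/(1+r)^8 = 58.8880

$58.89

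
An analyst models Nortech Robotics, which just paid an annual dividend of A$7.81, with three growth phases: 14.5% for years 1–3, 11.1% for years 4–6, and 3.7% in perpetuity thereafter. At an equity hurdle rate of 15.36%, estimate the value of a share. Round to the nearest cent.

Three-stage DDM. Project D₁…D_6; terminal Gordon value at t=6 with g = 0.037; discount at r = 0.1536.
D_1 = 8.9424
D_2 = 10.2391
D_3 = 11.7238
D_4 = 13.0251
D_5 = 14.4709
D_6 = 16.0772
TV_6 = 16.6720/(0.1536−0.037) = 142.9848
P₀ = Σ Dₜ/(1+r)ᵗ + TV_6/(1+r)^6 = 105.0093

A$105.01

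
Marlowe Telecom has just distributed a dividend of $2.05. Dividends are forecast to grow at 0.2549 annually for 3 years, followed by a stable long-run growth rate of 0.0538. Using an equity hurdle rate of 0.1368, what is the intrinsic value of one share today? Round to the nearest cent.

$42.53

Two-stage DDM. Project D₁…D_3 at 0.2549, terminal growth 0.0538, discount at r = 0.1368.
D_1 = 2.5725
D_2 = 3.2283
D_3 = 4.0512
Terminal value at t=3: TV = D_4/(r−g) = 4.2691/(0.1368−0.0538) = 51.4353
P₀ = 2.5725/(1+0.1368)^1 + 3.2283/(1+0.1368)^2 + 4.0512/(1+0.1368)^3 + 51.4353/(1+0.1368)^3 = 42.5300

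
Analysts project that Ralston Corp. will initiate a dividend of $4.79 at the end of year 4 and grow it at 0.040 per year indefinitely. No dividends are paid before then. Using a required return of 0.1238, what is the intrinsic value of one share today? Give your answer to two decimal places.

Deferred-dividend DDM. At t=3 the remaining stream is a growing perpetuity with first payment D_4 = 4.79.
V_3 = D_4/(r−g) = 4.79/(0.1238−0.04) = 57.1599
P₀ = V_3/(1+r)^3 = 57.1599/(1+0.1238)^3 = 40.2740

$40.27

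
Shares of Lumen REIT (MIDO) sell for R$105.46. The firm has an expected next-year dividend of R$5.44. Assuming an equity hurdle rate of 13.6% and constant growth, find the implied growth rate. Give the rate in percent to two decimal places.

8.44%

From P₀ = D₁/(r − g), the implied growth is g = r − D₁/P₀.
g = 0.136 − 5.44/105.46 = 0.136 − 0.05158 = 0.08442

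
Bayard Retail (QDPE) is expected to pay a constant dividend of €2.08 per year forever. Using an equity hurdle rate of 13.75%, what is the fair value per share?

€15.13

Zero-growth DDM (perpetuity): P₀ = D/r = 2.08 / 0.1375 = 15.1273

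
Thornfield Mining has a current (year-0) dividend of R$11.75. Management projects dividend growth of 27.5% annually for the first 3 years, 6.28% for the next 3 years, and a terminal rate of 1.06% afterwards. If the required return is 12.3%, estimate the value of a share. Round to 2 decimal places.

Three-stage DDM. Project D₁…D_6; terminal Gordon value at t=6 with g = 0.0106; discount at r = 0.123.
D_1 = 14.9812
D_2 = 19.1011
D_3 = 24.3539
D_4 = 25.8833
D_5 = 27.5088
D_6 = 29.2363
TV_6 = 29.5462/(0.123−0.0106) = 262.8670
P₀ = Σ Dₜ/(1+r)ᵗ + TV_6/(1+r)^6 = 222.9910

R$222.99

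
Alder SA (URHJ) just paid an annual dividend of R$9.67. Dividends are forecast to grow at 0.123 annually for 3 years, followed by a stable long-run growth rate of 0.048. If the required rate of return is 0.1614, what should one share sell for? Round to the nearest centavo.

R$107.93

Two-stage DDM. Project D₁…D_3 at 0.123, terminal growth 0.048, discount at r = 0.1614.
D_1 = 10.8594
D_2 = 12.1951
D_3 = 13.6951
Terminal value at t=3: TV = D_4/(r−g) = 14.3525/(0.1614−0.048) = 126.5651
P₀ = 10.8594/(1+0.1614)^1 + 12.1951/(1+0.1614)^2 + 13.6951/(1+0.1614)^3 + 126.5651/(1+0.1614)^3 = 107.9256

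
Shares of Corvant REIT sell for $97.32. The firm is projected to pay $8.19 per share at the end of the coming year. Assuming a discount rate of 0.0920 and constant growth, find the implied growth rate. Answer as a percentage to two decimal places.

0.78%

From P₀ = D₁/(r − g), the implied growth is g = r − D₁/P₀.
g = 0.092 − 8.19/97.32 = 0.092 − 0.08416 = 0.00784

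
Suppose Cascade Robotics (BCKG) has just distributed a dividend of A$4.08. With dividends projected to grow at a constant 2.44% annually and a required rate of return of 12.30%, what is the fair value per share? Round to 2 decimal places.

A$42.39

Gordon growth model: P₀ = D₁/(r − g). D₁ = 4.08 × (1 + 0.0244) = 4.1796.
P₀ = 4.1796 / (0.123 − 0.0244) = 4.1796 / 0.0986 = 42.3890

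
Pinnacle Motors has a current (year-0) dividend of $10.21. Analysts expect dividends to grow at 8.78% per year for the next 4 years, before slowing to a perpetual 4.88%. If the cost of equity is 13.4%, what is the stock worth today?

Two-stage DDM. Project D₁…D_4 at 0.0878, terminal growth 0.0488, discount at r = 0.134.
D_1 = 11.1064
D_2 = 12.0816
D_3 = 13.1423
D_4 = 14.2962
Terminal value at t=4: TV = D_5/(r−g) = 14.9939/(0.134−0.0488) = 175.9848
P₀ = 11.1064/(1+0.134)^1 + 12.0816/(1+0.134)^2 + 13.1423/(1+0.134)^3 + 14.2962/(1+0.134)^4 + 175.9848/(1+0.134)^4 = 143.2663

$143.27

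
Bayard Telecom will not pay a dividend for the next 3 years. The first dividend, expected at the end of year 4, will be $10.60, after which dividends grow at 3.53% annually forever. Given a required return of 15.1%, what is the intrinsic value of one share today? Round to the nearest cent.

Deferred-dividend DDM. At t=3 the remaining stream is a growing perpetuity with first payment D_4 = 10.60.
V_3 = D_4/(r−g) = 10.60/(0.151−0.0353) = 91.6162
P₀ = V_3/(1+r)^3 = 91.6162/(1+0.151)^3 = 60.0823

$60.08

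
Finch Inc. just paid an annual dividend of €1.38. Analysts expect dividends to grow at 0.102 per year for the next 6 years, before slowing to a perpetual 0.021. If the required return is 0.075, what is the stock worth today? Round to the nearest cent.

€39.32

Two-stage DDM. Project D₁…D_6 at 0.102, terminal growth 0.021, discount at r = 0.075.
D_1 = 1.5208
D_2 = 1.6759
D_3 = 1.8468
D_4 = 2.0352
D_5 = 2.2428
D_6 = 2.4715
Terminal value at t=6: TV = D_7/(r−g) = 2.5234/(0.075−0.021) = 46.7305
P₀ = 1.5208/(1+0.075)^1 + 1.6759/(1+0.075)^2 + 1.8468/(1+0.075)^3 + 2.0352/(1+0.075)^4 + 2.2428/(1+0.075)^5 + 2.4715/(1+0.075)^6 + 46.7305/(1+0.075)^6 = 39.3187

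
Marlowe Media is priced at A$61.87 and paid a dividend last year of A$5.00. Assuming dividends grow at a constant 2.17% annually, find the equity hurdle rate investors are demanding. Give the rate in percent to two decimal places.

10.43%

Rearranging the constant-growth DDM: r = D₁/P₀ + g.
D₁ = 5.00 × (1 + 0.0217) = 5.1085.
r = 5.1085 / 61.87 + 0.0217 = 0.08257 + 0.0217 = 0.10427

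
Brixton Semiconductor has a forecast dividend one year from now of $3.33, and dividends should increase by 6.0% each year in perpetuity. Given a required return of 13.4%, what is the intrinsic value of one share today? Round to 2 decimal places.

$45.00

Gordon growth model: P₀ = D₁/(r − g), with D₁ = 3.33 given directly.
P₀ = 3.3300 / (0.134 − 0.06) = 3.3300 / 0.074 = 45.0000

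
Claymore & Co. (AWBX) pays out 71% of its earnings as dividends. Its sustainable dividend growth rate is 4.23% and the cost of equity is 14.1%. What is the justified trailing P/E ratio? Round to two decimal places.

7.50

Justified trailing P/E = b(1+g)/(r−g) = 0.71×(1+0.0423)/(0.141−0.0423) = 7.4978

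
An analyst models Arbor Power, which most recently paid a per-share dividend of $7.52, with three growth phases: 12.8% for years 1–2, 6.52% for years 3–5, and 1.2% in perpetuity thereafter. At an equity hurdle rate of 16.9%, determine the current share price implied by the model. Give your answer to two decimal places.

Three-stage DDM. Project D₁…D_5; terminal Gordon value at t=5 with g = 0.012; discount at r = 0.169.
D_1 = 8.4826
D_2 = 9.5683
D_3 = 10.1922
D_4 = 10.8567
D_5 = 11.5646
TV_5 = 11.7033/(0.169−0.012) = 74.5436
P₀ = Σ Dₜ/(1+r)ᵗ + TV_5/(1+r)^5 = 65.8948

$65.89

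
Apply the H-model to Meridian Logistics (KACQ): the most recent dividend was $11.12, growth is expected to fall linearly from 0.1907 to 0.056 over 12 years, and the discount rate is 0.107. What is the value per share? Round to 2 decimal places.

$406.47

H-model: P₀ = D₀[(1+g_L) + H(g_S−g_L)]/(r−g_L), with H = 12/2 = 6.
P₀ = 11.12 × [(1+0.056) + 6×(0.1907−0.056)] / (0.107−0.056)
   = 11.12 × 1.8642 / 0.051 = 406.4687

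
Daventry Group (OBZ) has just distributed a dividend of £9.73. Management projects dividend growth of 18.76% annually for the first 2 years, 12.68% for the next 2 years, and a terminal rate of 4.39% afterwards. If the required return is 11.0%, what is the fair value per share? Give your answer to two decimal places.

Three-stage DDM. Project D₁…D_4; terminal Gordon value at t=4 with g = 0.0439; discount at r = 0.11.
D_1 = 11.5553
D_2 = 13.7231
D_3 = 15.4632
D_4 = 17.4240
TV_4 = 18.1889/(0.11−0.0439) = 275.1721
P₀ = Σ Dₜ/(1+r)ᵗ + TV_4/(1+r)^4 = 225.5969

£225.60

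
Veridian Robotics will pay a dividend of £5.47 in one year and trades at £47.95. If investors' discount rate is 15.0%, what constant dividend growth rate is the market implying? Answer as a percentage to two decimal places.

From P₀ = D₁/(r − g), the implied growth is g = r − D₁/P₀.
g = 0.15 − 5.47/47.95 = 0.15 − 0.11408 = 0.03592

3.59%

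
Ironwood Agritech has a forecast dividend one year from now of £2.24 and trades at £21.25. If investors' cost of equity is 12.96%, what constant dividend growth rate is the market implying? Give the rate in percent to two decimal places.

2.42%

From P₀ = D₁/(r − g), the implied growth is g = r − D₁/P₀.
g = 0.1296 − 2.24/21.25 = 0.1296 − 0.10541 = 0.02419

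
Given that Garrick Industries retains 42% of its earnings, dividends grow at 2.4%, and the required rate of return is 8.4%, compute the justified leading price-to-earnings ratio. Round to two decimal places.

Payout ratio b = 1 − 0.42 = 0.58.
Justified leading P/E = b/(r−g) = 0.58/(0.084−0.024) = 9.6667

9.67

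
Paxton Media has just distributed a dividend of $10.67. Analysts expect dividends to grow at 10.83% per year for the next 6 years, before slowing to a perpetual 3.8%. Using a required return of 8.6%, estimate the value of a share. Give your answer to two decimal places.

$329.45

Two-stage DDM. Project D₁…D_6 at 0.1083, terminal growth 0.038, discount at r = 0.086.
D_1 = 11.8256
D_2 = 13.1063
D_3 = 14.5257
D_4 = 16.0988
D_5 = 17.8423
D_6 = 19.7746
Terminal value at t=6: TV = D_7/(r−g) = 20.5261/(0.086−0.038) = 427.6264
P₀ = 11.8256/(1+0.086)^1 + 13.1063/(1+0.086)^2 + 14.5257/(1+0.086)^3 + 16.0988/(1+0.086)^4 + 17.8423/(1+0.086)^5 + 19.7746/(1+0.086)^6 + 427.6264/(1+0.086)^6 = 329.4485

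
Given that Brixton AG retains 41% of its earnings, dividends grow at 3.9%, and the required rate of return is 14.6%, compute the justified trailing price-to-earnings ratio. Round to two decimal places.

5.73

Payout ratio b = 1 − 0.41 = 0.59.
Justified trailing P/E = b(1+g)/(r−g) = 0.59×(1+0.039)/(0.146−0.039) = 5.7291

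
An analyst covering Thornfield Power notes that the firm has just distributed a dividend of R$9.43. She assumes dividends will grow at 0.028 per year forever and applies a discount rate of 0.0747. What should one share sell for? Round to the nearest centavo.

Gordon growth model: P₀ = D₁/(r − g). D₁ = 9.43 × (1 + 0.028) = 9.6940.
P₀ = 9.6940 / (0.0747 − 0.028) = 9.6940 / 0.0467 = 207.5812

R$207.58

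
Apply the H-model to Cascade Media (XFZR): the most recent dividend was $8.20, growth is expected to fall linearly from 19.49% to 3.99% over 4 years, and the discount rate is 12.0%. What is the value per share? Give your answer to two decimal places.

$138.19

H-model: P₀ = D₀[(1+g_L) + H(g_S−g_L)]/(r−g_L), with H = 4/2 = 2.
P₀ = 8.20 × [(1+0.0399) + 2×(0.1949−0.0399)] / (0.12−0.0399)
   = 8.20 × 1.3499 / 0.0801 = 138.1920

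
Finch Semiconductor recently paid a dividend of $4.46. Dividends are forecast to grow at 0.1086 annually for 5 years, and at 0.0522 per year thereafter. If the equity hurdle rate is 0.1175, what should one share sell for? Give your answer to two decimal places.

Two-stage DDM. Project D₁…D_5 at 0.1086, terminal growth 0.0522, discount at r = 0.1175.
D_1 = 4.9444
D_2 = 5.4813
D_3 = 6.0766
D_4 = 6.7365
D_5 = 7.4681
Terminal value at t=5: TV = D_6/(r−g) = 7.8579/(0.1175−0.0522) = 120.3357
P₀ = 4.9444/(1+0.1175)^1 + 5.4813/(1+0.1175)^2 + 6.0766/(1+0.1175)^3 + 6.7365/(1+0.1175)^4 + 7.4681/(1+0.1175)^5 + 120.3357/(1+0.1175)^5 = 90.8217

$90.82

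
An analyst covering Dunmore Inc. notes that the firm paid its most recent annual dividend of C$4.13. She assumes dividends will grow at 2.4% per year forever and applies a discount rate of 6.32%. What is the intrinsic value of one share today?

Gordon growth model: P₀ = D₁/(r − g). D₁ = 4.13 × (1 + 0.024) = 4.2291.
P₀ = 4.2291 / (0.0632 − 0.024) = 4.2291 / 0.0392 = 107.8857

C$107.89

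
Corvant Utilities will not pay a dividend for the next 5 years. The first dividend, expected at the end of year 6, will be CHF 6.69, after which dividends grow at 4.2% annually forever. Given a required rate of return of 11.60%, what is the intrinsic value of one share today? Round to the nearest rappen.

Deferred-dividend DDM. At t=5 the remaining stream is a growing perpetuity with first payment D_6 = 6.69.
V_5 = D_6/(r−g) = 6.69/(0.116−0.042) = 90.4054
P₀ = V_5/(1+r)^5 = 90.4054/(1+0.116)^5 = 52.2244

CHF 52.22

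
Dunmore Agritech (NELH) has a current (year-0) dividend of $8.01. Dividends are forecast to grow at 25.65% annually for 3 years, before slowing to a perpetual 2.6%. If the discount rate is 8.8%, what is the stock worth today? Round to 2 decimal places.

Two-stage DDM. Project D₁…D_3 at 0.2565, terminal growth 0.026, discount at r = 0.088.
D_1 = 10.0646
D_2 = 12.6461
D_3 = 15.8899
Terminal value at t=3: TV = D_4/(r−g) = 16.3030/(0.088−0.026) = 262.9515
P₀ = 10.0646/(1+0.088)^1 + 12.6461/(1+0.088)^2 + 15.8899/(1+0.088)^3 + 262.9515/(1+0.088)^3 = 236.4400

$236.44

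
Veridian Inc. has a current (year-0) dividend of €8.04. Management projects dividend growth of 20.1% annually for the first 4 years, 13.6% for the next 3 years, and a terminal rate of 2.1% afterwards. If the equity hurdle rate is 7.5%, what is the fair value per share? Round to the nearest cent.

€364.23

Three-stage DDM. Project D₁…D_7; terminal Gordon value at t=7 with g = 0.021; discount at r = 0.075.
D_1 = 9.6560
D_2 = 11.5969
D_3 = 13.9279
D_4 = 16.7274
D_5 = 19.0023
D_6 = 21.5866
D_7 = 24.5224
TV_7 = 25.0374/(0.075−0.021) = 463.6551
P₀ = Σ Dₜ/(1+r)ᵗ + TV_7/(1+r)^7 = 364.2293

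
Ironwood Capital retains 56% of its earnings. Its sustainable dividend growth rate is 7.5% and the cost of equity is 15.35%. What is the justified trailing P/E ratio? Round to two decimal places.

6.03

Payout ratio b = 1 − 0.56 = 0.44.
Justified trailing P/E = b(1+g)/(r−g) = 0.44×(1+0.075)/(0.1535−0.075) = 6.0255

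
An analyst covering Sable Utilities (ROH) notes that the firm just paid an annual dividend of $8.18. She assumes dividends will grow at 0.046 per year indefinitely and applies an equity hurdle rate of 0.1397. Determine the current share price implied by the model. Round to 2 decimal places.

Gordon growth model: P₀ = D₁/(r − g). D₁ = 8.18 × (1 + 0.046) = 8.5563.
P₀ = 8.5563 / (0.1397 − 0.046) = 8.5563 / 0.0937 = 91.3157

$91.32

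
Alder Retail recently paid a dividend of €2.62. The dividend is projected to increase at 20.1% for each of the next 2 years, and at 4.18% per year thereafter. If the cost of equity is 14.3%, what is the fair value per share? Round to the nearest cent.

€35.42

Two-stage DDM. Project D₁…D_2 at 0.201, terminal growth 0.0418, discount at r = 0.143.
D_1 = 3.1466
D_2 = 3.7791
Terminal value at t=2: TV = D_3/(r−g) = 3.9371/(0.143−0.0418) = 38.9037
P₀ = 3.1466/(1+0.143)^1 + 3.7791/(1+0.143)^2 + 38.9037/(1+0.143)^2 = 35.4238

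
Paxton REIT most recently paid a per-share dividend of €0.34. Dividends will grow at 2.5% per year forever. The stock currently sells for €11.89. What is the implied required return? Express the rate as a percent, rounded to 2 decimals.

Rearranging the constant-growth DDM: r = D₁/P₀ + g.
D₁ = 0.34 × (1 + 0.025) = 0.3485.
r = 0.3485 / 11.89 + 0.025 = 0.02931 + 0.025 = 0.05431

5.43%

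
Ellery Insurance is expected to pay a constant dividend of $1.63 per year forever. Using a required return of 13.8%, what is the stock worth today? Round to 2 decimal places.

$11.81

Zero-growth DDM (perpetuity): P₀ = D/r = 1.63 / 0.138 = 11.8116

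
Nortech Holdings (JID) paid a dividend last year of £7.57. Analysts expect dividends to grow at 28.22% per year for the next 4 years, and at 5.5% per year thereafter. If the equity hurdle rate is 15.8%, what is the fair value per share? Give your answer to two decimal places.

£155.86

Two-stage DDM. Project D₁…D_4 at 0.2822, terminal growth 0.055, discount at r = 0.158.
D_1 = 9.7063
D_2 = 12.4454
D_3 = 15.9574
D_4 = 20.4606
Terminal value at t=4: TV = D_5/(r−g) = 21.5860/(0.158−0.055) = 209.5725
P₀ = 9.7063/(1+0.158)^1 + 12.4454/(1+0.158)^2 + 15.9574/(1+0.158)^3 + 20.4606/(1+0.158)^4 + 209.5725/(1+0.158)^4 = 155.8643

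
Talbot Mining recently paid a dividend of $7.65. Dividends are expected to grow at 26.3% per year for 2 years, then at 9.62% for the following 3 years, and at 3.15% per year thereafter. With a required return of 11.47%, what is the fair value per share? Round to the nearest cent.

Three-stage DDM. Project D₁…D_5; terminal Gordon value at t=5 with g = 0.0315; discount at r = 0.1147.
D_1 = 9.6619
D_2 = 12.2030
D_3 = 13.3770
D_4 = 14.6638
D_5 = 16.0745
TV_5 = 16.5808/(0.1147−0.0315) = 199.2890
P₀ = Σ Dₜ/(1+r)ᵗ + TV_5/(1+r)^5 = 162.7802

$162.78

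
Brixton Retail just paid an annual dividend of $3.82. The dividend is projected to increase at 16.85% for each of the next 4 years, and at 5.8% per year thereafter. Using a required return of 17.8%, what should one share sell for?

Two-stage DDM. Project D₁…D_4 at 0.1685, terminal growth 0.058, discount at r = 0.178.
D_1 = 4.4637
D_2 = 5.2158
D_3 = 6.0947
D_4 = 7.1216
Terminal value at t=4: TV = D_5/(r−g) = 7.5347/(0.178−0.058) = 62.7889
P₀ = 4.4637/(1+0.178)^1 + 5.2158/(1+0.178)^2 + 6.0947/(1+0.178)^3 + 7.1216/(1+0.178)^4 + 62.7889/(1+0.178)^4 = 47.5807

$47.58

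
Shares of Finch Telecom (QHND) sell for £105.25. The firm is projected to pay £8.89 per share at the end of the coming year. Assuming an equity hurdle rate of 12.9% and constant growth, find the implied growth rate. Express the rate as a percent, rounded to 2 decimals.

4.45%

From P₀ = D₁/(r − g), the implied growth is g = r − D₁/P₀.
g = 0.129 − 8.89/105.25 = 0.129 − 0.08447 = 0.04453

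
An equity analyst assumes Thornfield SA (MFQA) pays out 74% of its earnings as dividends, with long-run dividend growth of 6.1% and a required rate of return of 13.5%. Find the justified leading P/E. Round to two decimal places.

10.00

Justified leading P/E = b/(r−g) = 0.74/(0.135−0.061) = 10.0000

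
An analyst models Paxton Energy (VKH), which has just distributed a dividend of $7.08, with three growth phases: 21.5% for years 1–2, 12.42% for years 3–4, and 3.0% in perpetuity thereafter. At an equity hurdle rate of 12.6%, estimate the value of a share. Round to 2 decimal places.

Three-stage DDM. Project D₁…D_4; terminal Gordon value at t=4 with g = 0.03; discount at r = 0.126.
D_1 = 8.6022
D_2 = 10.4517
D_3 = 11.7498
D_4 = 13.2091
TV_4 = 13.6054/(0.126−0.03) = 141.7226
P₀ = Σ Dₜ/(1+r)ᵗ + TV_4/(1+r)^4 = 120.4933

$120.49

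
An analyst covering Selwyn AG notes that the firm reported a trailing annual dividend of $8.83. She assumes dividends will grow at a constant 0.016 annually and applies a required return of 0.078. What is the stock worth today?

$144.70

Gordon growth model: P₀ = D₁/(r − g). D₁ = 8.83 × (1 + 0.016) = 8.9713.
P₀ = 8.9713 / (0.078 − 0.016) = 8.9713 / 0.062 = 144.6981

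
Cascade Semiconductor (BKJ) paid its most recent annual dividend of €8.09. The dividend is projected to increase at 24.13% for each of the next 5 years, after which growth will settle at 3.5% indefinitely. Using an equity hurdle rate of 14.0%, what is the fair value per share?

€174.65

Two-stage DDM. Project D₁…D_5 at 0.2413, terminal growth 0.035, discount at r = 0.14.
D_1 = 10.0421
D_2 = 12.4653
D_3 = 15.4732
D_4 = 19.2068
D_5 = 23.8414
Terminal value at t=5: TV = D_6/(r−g) = 24.6759/(0.14−0.035) = 235.0084
P₀ = 10.0421/(1+0.14)^1 + 12.4653/(1+0.14)^2 + 15.4732/(1+0.14)^3 + 19.2068/(1+0.14)^4 + 23.8414/(1+0.14)^5 + 235.0084/(1+0.14)^5 = 174.6549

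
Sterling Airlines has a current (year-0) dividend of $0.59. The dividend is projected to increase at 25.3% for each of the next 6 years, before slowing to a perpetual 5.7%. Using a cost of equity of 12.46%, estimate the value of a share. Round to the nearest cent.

Two-stage DDM. Project D₁…D_6 at 0.253, terminal growth 0.057, discount at r = 0.1246.
D_1 = 0.7393
D_2 = 0.9263
D_3 = 1.1607
D_4 = 1.4543
D_5 = 1.8222
D_6 = 2.2833
Terminal value at t=6: TV = D_7/(r−g) = 2.4134/(0.1246−0.057) = 35.7015
P₀ = 0.7393/(1+0.1246)^1 + 0.9263/(1+0.1246)^2 + 1.1607/(1+0.1246)^3 + 1.4543/(1+0.1246)^4 + 1.8222/(1+0.1246)^5 + 2.2833/(1+0.1246)^6 + 35.7015/(1+0.1246)^6 = 22.9048

$22.90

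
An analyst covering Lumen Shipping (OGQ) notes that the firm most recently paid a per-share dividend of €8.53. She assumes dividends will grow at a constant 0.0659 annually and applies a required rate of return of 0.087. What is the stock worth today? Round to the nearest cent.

Gordon growth model: P₀ = D₁/(r − g). D₁ = 8.53 × (1 + 0.0659) = 9.0921.
P₀ = 9.0921 / (0.087 − 0.0659) = 9.0921 / 0.0211 = 430.9065

€430.91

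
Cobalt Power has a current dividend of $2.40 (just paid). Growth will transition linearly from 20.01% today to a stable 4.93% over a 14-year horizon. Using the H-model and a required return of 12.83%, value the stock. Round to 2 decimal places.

H-model: P₀ = D₀[(1+g_L) + H(g_S−g_L)]/(r−g_L), with H = 14/2 = 7.
P₀ = 2.40 × [(1+0.0493) + 7×(0.2001−0.0493)] / (0.1283−0.0493)
   = 2.40 × 2.1049 / 0.079 = 63.9463

$63.95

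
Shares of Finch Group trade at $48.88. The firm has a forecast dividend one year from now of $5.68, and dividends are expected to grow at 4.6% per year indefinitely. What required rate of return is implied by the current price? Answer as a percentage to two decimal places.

Rearranging the constant-growth DDM: r = D₁/P₀ + g.
r = 5.6800 / 48.88 + 0.046 = 0.11620 + 0.046 = 0.16220

16.22%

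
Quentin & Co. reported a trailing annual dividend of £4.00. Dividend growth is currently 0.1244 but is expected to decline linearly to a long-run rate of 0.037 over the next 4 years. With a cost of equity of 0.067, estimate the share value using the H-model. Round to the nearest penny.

H-model: P₀ = D₀[(1+g_L) + H(g_S−g_L)]/(r−g_L), with H = 4/2 = 2.
P₀ = 4.00 × [(1+0.037) + 2×(0.1244−0.037)] / (0.067−0.037)
   = 4.00 × 1.2118 / 0.03 = 161.5733

£161.57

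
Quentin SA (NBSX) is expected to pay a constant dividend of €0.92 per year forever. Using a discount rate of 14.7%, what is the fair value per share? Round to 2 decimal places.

€6.26

Zero-growth DDM (perpetuity): P₀ = D/r = 0.92 / 0.147 = 6.2585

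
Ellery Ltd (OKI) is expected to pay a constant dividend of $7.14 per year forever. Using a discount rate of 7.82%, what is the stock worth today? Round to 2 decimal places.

Zero-growth DDM (perpetuity): P₀ = D/r = 7.14 / 0.0782 = 91.3043

$91.30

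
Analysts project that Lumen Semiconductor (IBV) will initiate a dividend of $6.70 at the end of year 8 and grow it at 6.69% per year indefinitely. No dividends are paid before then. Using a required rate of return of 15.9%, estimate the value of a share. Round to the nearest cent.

Deferred-dividend DDM. At t=7 the remaining stream is a growing perpetuity with first payment D_8 = 6.70.
V_7 = D_8/(r−g) = 6.70/(0.159−0.0669) = 72.7470
P₀ = V_7/(1+r)^7 = 72.7470/(1+0.159)^7 = 25.8959

$25.90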